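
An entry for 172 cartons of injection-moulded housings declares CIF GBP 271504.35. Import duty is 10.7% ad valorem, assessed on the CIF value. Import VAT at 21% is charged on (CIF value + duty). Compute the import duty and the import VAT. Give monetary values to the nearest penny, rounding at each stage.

Import duty = 271504.35 × 10.7% = 29050.97
VAT base = CIF + duty = 271504.35 + 29050.97 = 300555.32
Import VAT = 300555.32 × 21% = 63116.62

Import duty: GBP 29050.97; import VAT: GBP 63116.62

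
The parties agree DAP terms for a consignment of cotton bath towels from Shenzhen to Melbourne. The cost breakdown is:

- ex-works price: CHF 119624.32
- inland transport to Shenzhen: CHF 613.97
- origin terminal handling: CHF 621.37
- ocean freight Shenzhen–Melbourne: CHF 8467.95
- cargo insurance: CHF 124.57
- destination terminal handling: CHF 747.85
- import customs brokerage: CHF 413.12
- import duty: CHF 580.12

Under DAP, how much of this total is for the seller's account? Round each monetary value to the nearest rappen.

DAP: the seller bears all costs to the named destination except import duty and clearance.
Seller's account: goods 119624.32 + inland to port 613.97 + origin terminal 621.37 + freight 8467.95 + insurance 124.57 + destination terminal 747.85 = 130200.03
Buyer's account: brokerage 413.12 + duty 580.12 = 993.24

Seller's account: CHF 130200.03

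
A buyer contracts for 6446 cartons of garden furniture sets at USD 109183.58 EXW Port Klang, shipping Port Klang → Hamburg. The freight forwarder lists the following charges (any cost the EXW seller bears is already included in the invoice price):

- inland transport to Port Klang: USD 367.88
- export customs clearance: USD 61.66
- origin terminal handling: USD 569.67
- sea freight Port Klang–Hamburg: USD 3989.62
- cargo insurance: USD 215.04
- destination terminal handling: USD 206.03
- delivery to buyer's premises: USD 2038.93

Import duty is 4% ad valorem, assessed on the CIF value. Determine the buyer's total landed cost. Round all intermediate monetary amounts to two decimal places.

EXW: the seller makes goods available at their premises; the buyer bears all onward costs.
CIF value = EXW price + inland to port + export clearance + origin terminal + freight + insurance = 109183.58 + 367.88 + 61.66 + 569.67 + 3989.62 + 215.04 = 114387.45
Import duty = 114387.45 × 4% = 4575.50
Buyer bears: inland to port 367.88 + export clearance 61.66 + origin terminal 569.67 + freight 3989.62 + insurance 215.04 + destination terminal 206.03 + delivery 2038.93 + duty 4575.50 = 12024.33
Landed cost = invoice 109183.58 + 12024.33 = 121207.91

Total landed cost: USD 121207.91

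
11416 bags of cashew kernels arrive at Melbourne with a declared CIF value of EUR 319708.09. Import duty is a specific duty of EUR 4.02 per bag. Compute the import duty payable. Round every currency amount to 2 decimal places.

Import duty = 11416 × 4.02 = 45892.32

Import duty: EUR 45892.32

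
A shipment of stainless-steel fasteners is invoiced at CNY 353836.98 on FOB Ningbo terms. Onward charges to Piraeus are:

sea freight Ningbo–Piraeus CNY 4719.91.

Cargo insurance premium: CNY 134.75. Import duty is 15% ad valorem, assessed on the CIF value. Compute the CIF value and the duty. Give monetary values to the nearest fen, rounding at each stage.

CIF = FOB price + freight + insurance
CIF = 353836.98 + 4719.91 + 134.75 = 358691.64
Import duty = 358691.64 × 15% = 53803.75

CIF value: CNY 358691.64; import duty: CNY 53803.75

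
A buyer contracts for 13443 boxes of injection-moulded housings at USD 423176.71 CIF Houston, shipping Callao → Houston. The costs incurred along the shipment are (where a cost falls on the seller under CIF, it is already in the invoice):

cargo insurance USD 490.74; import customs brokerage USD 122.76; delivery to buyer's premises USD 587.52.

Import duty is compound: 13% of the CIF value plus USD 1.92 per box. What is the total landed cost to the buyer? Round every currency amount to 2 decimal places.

Total landed cost: USD 504710.52

CIF: the seller pays costs through ocean freight and marine insurance to the destination port.
Already in the invoice (seller's account under CIF): insurance — exclude.
The CIF price already equals the CIF value: 423176.71
Ad valorem component: 423176.71 × 13% = 55012.97
Specific component: 13443 × 1.92 = 25810.56
Import duty = 55012.97 + 25810.56 = 80823.53
Buyer bears: brokerage 122.76 + delivery 587.52 + duty 80823.53 = 81533.81
Landed cost = invoice 423176.71 + 81533.81 = 504710.52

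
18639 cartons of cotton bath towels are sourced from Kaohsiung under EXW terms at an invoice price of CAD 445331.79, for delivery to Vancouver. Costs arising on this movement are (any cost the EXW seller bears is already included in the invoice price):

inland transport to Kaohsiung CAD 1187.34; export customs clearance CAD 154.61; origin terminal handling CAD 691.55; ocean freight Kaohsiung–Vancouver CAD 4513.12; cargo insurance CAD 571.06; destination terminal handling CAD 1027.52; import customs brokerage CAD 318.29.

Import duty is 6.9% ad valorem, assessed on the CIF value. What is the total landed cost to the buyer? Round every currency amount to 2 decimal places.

Total landed cost: CAD 485014.29

EXW: the seller makes goods available at their premises; the buyer bears all onward costs.
CIF value = EXW price + inland to port + export clearance + origin terminal + freight + insurance = 445331.79 + 1187.34 + 154.61 + 691.55 + 4513.12 + 571.06 = 452449.47
Import duty = 452449.47 × 6.9% = 31219.01
Buyer bears: inland to port 1187.34 + export clearance 154.61 + origin terminal 691.55 + freight 4513.12 + insurance 571.06 + destination terminal 1027.52 + brokerage 318.29 + duty 31219.01 = 39682.50
Landed cost = invoice 445331.79 + 39682.50 = 485014.29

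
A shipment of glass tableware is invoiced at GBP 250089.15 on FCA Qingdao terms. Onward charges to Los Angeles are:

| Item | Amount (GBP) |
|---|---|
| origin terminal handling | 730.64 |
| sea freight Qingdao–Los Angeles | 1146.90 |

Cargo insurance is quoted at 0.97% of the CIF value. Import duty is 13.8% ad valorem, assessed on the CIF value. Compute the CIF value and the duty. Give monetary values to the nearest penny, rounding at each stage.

CIF value: GBP 254434.71; import duty: GBP 35111.99

Let C be the CIF value. C = FCA price + pre-shipment costs + freight + 0.97% × C
C − 0.97% × C = 250089.15 + 730.64 + 1146.90
0.9903 × C = 251966.69
C = 251966.69 / 0.9903 = 254434.71
Insurance premium = 0.97% × 254434.71 = 2468.02
Import duty = 254434.71 × 13.8% = 35111.99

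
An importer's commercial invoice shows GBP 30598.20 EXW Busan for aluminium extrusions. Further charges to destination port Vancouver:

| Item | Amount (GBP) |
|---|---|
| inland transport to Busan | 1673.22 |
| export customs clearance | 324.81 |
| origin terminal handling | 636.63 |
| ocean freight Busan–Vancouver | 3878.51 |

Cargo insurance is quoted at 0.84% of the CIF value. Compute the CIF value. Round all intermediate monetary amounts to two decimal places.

Let C be the CIF value. C = EXW price + pre-shipment costs + freight + 0.84% × C
C − 0.84% × C = 30598.20 + 1673.22 + 324.81 + 636.63 + 3878.51
0.9916 × C = 37111.37
C = 37111.37 / 0.9916 = 37425.75
Insurance premium = 0.84% × 37425.75 = 314.38

CIF value: GBP 37425.75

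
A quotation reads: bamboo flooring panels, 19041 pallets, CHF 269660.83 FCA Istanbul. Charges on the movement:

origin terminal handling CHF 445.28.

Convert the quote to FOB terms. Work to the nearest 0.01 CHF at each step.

FOB price: CHF 270106.11

From FCA to FOB, the seller additionally bears: origin terminal.
FOB price = 269660.83 + 445.28 = 270106.11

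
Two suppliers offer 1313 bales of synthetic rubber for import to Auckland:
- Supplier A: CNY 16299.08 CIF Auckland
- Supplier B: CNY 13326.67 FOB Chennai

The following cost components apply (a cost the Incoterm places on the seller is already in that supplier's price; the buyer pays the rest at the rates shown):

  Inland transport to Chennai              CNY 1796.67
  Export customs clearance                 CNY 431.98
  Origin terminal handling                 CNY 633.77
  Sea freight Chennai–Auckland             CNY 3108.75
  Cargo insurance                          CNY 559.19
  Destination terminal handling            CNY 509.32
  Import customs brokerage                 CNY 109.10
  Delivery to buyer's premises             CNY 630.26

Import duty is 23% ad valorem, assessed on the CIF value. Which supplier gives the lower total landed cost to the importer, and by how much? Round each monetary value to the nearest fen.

Supplier A (CIF):
The CIF price already equals the CIF value: 16299.08
Import duty = 16299.08 × 23% = 3748.79
Buyer bears (A): 509.32 + 109.10 + 630.26 = 1248.68
Landed cost (A) = invoice 16299.08 + 1248.68 + duty 3748.79 = 21296.55
Supplier B (FOB):
CIF value = FOB price + freight + insurance = 13326.67 + 3108.75 + 559.19 = 16994.61
Import duty = 16994.61 × 23% = 3908.76
Buyer bears (B): 3108.75 + 559.19 + 509.32 + 109.10 + 630.26 = 4916.62
Landed cost (B) = invoice 13326.67 + 4916.62 + duty 3908.76 = 22152.05
Difference = |21296.55 − 22152.05| = 855.50

Supplier A is cheaper by CNY 855.50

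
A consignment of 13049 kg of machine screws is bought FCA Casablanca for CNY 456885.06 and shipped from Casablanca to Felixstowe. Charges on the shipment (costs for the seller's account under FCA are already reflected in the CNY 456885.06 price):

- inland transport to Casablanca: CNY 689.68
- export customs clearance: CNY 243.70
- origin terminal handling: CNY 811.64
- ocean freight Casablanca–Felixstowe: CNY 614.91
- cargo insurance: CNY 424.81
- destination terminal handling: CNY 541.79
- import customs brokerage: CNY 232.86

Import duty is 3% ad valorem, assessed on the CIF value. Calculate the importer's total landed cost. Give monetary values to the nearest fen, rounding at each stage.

FCA: the seller delivers export-cleared goods to the carrier; the buyer bears costs from that point.
Already in the invoice (seller's account under FCA): inland to port, export clearance — exclude.
CIF value = FCA price + origin terminal + freight + insurance = 456885.06 + 811.64 + 614.91 + 424.81 = 458736.42
Import duty = 458736.42 × 3% = 13762.09
Buyer bears: origin terminal 811.64 + freight 614.91 + insurance 424.81 + destination terminal 541.79 + brokerage 232.86 + duty 13762.09 = 16388.10
Landed cost = invoice 456885.06 + 16388.10 = 473273.16

Total landed cost: CNY 473273.16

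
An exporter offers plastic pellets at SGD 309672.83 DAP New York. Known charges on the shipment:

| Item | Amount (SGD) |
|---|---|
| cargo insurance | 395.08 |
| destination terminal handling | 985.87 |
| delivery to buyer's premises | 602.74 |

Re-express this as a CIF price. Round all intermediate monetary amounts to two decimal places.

CIF price: SGD 308084.22

Not relevant to the conversion: insurance — on the seller under both DAP and CIF; already in the DAP price and stays in the CIF price.
From DAP to CIF, the seller no longer bears: destination terminal, delivery.
CIF price = 309672.83 − 985.87 − 602.74 = 308084.22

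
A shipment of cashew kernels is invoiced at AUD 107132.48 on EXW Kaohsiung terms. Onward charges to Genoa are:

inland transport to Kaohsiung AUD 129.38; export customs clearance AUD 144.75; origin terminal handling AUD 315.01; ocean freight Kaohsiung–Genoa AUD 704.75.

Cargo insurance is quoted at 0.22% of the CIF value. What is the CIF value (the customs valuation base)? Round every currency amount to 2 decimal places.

Let C be the CIF value. C = EXW price + pre-shipment costs + freight + 0.22% × C
C − 0.22% × C = 107132.48 + 129.38 + 144.75 + 315.01 + 704.75
0.9978 × C = 108426.37
C = 108426.37 / 0.9978 = 108665.43
Insurance premium = 0.22% × 108665.43 = 239.06

CIF value: AUD 108665.43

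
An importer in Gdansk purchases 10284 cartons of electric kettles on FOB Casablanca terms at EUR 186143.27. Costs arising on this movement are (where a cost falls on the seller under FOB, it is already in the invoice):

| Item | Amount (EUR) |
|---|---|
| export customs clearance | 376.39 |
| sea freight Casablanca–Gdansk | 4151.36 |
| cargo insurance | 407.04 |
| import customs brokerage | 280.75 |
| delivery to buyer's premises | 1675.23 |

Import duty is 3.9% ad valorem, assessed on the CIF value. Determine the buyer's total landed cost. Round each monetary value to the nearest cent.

Total landed cost: EUR 200095.02

FOB: the seller bears costs until goods are on board at the origin port; the buyer bears freight, insurance and all costs thereafter.
Already in the invoice (seller's account under FOB): export clearance — exclude.
CIF value = FOB price + freight + insurance = 186143.27 + 4151.36 + 407.04 = 190701.67
Import duty = 190701.67 × 3.9% = 7437.37
Buyer bears: freight 4151.36 + insurance 407.04 + brokerage 280.75 + delivery 1675.23 + duty 7437.37 = 13951.75
Landed cost = invoice 186143.27 + 13951.75 = 200095.02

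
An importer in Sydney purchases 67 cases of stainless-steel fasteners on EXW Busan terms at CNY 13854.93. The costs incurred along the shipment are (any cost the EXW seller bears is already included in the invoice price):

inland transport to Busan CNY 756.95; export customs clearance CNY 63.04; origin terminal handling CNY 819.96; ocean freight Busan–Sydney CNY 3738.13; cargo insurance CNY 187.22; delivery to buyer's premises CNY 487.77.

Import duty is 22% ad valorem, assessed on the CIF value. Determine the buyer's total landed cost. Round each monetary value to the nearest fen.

Total landed cost: CNY 24180.45

EXW: the seller makes goods available at their premises; the buyer bears all onward costs.
CIF value = EXW price + inland to port + export clearance + origin terminal + freight + insurance = 13854.93 + 756.95 + 63.04 + 819.96 + 3738.13 + 187.22 = 19420.23
Import duty = 19420.23 × 22% = 4272.45
Buyer bears: inland to port 756.95 + export clearance 63.04 + origin terminal 819.96 + freight 3738.13 + insurance 187.22 + delivery 487.77 + duty 4272.45 = 10325.52
Landed cost = invoice 13854.93 + 10325.52 = 24180.45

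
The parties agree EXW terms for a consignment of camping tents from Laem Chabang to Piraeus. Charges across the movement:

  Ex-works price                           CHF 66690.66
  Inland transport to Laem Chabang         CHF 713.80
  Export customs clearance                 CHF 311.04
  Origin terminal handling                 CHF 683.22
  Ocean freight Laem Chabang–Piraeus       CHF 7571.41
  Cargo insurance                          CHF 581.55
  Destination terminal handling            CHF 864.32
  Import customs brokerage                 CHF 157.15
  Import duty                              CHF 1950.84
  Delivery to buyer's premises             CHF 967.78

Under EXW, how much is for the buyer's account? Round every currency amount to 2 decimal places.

EXW: the seller makes goods available at their premises; the buyer bears all onward costs.
Seller's account: goods 66690.66 = 66690.66
Buyer's account: inland to port 713.80 + export clearance 311.04 + origin terminal 683.22 + freight 7571.41 + insurance 581.55 + destination terminal 864.32 + brokerage 157.15 + duty 1950.84 + delivery 967.78 = 13801.11

Buyer's account: CHF 13801.11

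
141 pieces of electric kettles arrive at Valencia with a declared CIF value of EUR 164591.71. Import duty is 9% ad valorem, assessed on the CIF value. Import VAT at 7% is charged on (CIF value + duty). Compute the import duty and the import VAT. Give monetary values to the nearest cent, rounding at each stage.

Import duty: EUR 14813.25; import VAT: EUR 12558.35

Import duty = 164591.71 × 9% = 14813.25
VAT base = CIF + duty = 164591.71 + 14813.25 = 179404.96
Import VAT = 179404.96 × 7% = 12558.35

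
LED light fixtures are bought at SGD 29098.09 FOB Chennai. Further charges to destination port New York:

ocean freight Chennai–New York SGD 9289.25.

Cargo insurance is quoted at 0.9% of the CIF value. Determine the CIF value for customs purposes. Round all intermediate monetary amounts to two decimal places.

Let C be the CIF value. C = FOB price + freight + 0.9% × C
C − 0.9% × C = 29098.09 + 9289.25
0.991 × C = 38387.34
C = 38387.34 / 0.991 = 38735.96
Insurance premium = 0.9% × 38735.96 = 348.62

CIF value: SGD 38735.96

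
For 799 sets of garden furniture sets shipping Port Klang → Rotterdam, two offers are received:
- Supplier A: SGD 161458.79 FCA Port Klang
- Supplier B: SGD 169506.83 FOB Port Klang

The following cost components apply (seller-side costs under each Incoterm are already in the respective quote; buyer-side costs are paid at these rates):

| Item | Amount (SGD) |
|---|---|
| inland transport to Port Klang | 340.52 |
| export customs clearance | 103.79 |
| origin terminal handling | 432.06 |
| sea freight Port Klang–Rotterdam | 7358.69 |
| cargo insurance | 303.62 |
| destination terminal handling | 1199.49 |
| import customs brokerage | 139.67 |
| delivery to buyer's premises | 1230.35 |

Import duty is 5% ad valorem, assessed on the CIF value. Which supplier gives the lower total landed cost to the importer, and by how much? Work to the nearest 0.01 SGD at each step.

Supplier A is cheaper by SGD 7996.78

Supplier A (FCA):
CIF value = FCA price + origin terminal + freight + insurance = 161458.79 + 432.06 + 7358.69 + 303.62 = 169553.16
Import duty = 169553.16 × 5% = 8477.66
Buyer bears (A): 432.06 + 7358.69 + 303.62 + 1199.49 + 139.67 + 1230.35 = 10663.88
Landed cost (A) = invoice 161458.79 + 10663.88 + duty 8477.66 = 180600.33
Supplier B (FOB):
CIF value = FOB price + freight + insurance = 169506.83 + 7358.69 + 303.62 = 177169.14
Import duty = 177169.14 × 5% = 8858.46
Buyer bears (B): 7358.69 + 303.62 + 1199.49 + 139.67 + 1230.35 = 10231.82
Landed cost (B) = invoice 169506.83 + 10231.82 + duty 8858.46 = 188597.11
Difference = |180600.33 − 188597.11| = 7996.78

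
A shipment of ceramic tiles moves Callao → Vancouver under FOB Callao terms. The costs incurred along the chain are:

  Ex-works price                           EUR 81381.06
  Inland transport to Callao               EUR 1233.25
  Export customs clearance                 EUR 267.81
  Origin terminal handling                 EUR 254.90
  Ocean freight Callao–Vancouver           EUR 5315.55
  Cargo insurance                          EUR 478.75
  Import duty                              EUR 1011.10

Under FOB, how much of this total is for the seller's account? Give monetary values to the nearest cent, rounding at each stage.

FOB: the seller bears costs until goods are on board at the origin port; the buyer bears freight, insurance and all costs thereafter.
Seller's account: goods 81381.06 + inland to port 1233.25 + export clearance 267.81 + origin terminal 254.90 = 83137.02
Buyer's account: freight 5315.55 + insurance 478.75 + duty 1011.10 = 6805.40

Seller's account: EUR 83137.02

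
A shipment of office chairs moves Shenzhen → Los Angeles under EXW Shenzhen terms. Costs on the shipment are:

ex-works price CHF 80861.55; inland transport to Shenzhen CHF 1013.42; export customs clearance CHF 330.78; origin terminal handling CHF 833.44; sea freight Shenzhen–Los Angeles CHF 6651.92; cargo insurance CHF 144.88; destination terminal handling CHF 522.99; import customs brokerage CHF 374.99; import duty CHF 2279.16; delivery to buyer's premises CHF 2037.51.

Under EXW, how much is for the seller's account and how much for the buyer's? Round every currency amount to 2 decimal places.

EXW: the seller makes goods available at their premises; the buyer bears all onward costs.
Seller's account: goods 80861.55 = 80861.55
Buyer's account: inland to port 1013.42 + export clearance 330.78 + origin terminal 833.44 + freight 6651.92 + insurance 144.88 + destination terminal 522.99 + brokerage 374.99 + duty 2279.16 + delivery 2037.51 = 14189.09

Seller: CHF 80861.55; buyer: CHF 14189.09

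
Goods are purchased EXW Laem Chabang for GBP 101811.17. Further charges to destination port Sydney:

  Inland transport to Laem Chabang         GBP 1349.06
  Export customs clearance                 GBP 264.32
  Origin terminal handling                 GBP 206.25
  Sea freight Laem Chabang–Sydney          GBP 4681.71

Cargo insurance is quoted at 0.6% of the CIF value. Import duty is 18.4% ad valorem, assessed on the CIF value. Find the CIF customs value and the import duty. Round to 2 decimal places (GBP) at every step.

CIF value: GBP 108966.31; import duty: GBP 20049.80

Let C be the CIF value. C = EXW price + pre-shipment costs + freight + 0.6% × C
C − 0.6% × C = 101811.17 + 1349.06 + 264.32 + 206.25 + 4681.71
0.994 × C = 108312.51
C = 108312.51 / 0.994 = 108966.31
Insurance premium = 0.6% × 108966.31 = 653.80
Import duty = 108966.31 × 18.4% = 20049.80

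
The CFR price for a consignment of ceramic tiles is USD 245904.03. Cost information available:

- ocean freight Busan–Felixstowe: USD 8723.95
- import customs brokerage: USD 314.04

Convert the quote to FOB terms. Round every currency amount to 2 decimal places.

FOB price: USD 237180.08

Not relevant to the conversion: brokerage — on the buyer under both terms; not part of either seller's price.
From CFR to FOB, the seller no longer bears: freight.
FOB price = 245904.03 − 8723.95 = 237180.08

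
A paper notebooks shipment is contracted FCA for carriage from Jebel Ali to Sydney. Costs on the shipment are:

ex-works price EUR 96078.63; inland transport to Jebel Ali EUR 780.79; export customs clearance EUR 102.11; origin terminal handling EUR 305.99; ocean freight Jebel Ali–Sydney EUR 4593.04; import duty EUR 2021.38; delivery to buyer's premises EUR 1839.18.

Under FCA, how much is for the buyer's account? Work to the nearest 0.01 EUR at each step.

FCA: the seller delivers export-cleared goods to the carrier; the buyer bears costs from that point.
Seller's account: goods 96078.63 + inland to port 780.79 + export clearance 102.11 = 96961.53
Buyer's account: origin terminal 305.99 + freight 4593.04 + duty 2021.38 + delivery 1839.18 = 8759.59

Buyer's account: EUR 8759.59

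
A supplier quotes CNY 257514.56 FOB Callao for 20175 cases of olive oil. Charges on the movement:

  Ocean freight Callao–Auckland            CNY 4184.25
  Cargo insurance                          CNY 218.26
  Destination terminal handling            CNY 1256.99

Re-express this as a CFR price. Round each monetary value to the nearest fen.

CFR price: CNY 261698.81

Not relevant to the conversion: insurance, destination terminal — on the buyer under both terms; not part of either seller's price.
From FOB to CFR, the seller additionally bears: freight.
CFR price = 257514.56 + 4184.25 = 261698.81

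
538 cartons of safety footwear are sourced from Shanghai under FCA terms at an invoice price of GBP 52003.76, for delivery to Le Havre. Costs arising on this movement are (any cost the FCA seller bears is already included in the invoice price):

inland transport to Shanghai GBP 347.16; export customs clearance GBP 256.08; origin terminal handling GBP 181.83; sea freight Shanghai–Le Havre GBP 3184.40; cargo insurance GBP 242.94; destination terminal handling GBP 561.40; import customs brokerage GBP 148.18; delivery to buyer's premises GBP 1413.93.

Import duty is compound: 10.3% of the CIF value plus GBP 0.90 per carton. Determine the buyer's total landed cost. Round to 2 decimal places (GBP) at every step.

FCA: the seller delivers export-cleared goods to the carrier; the buyer bears costs from that point.
Already in the invoice (seller's account under FCA): inland to port, export clearance — exclude.
CIF value = FCA price + origin terminal + freight + insurance = 52003.76 + 181.83 + 3184.40 + 242.94 = 55612.93
Ad valorem component: 55612.93 × 10.3% = 5728.13
Specific component: 538 × 0.90 = 484.20
Import duty = 5728.13 + 484.20 = 6212.33
Buyer bears: origin terminal 181.83 + freight 3184.40 + insurance 242.94 + destination terminal 561.40 + brokerage 148.18 + delivery 1413.93 + duty 6212.33 = 11945.01
Landed cost = invoice 52003.76 + 11945.01 = 63948.77

Total landed cost: GBP 63948.77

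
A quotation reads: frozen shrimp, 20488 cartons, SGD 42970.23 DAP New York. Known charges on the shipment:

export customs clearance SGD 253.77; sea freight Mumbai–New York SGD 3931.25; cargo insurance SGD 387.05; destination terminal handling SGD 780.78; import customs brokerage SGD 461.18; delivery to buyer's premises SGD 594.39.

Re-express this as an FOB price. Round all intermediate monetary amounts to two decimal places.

Not relevant to the conversion: export clearance — on the seller under both DAP and FOB; already in the DAP price and stays in the FOB price. brokerage — on the buyer under both terms; not part of either seller's price.
From DAP to FOB, the seller no longer bears: freight, insurance, destination terminal, delivery.
FOB price = 42970.23 − 3931.25 − 387.05 − 780.78 − 594.39 = 37276.76

FOB price: SGD 37276.76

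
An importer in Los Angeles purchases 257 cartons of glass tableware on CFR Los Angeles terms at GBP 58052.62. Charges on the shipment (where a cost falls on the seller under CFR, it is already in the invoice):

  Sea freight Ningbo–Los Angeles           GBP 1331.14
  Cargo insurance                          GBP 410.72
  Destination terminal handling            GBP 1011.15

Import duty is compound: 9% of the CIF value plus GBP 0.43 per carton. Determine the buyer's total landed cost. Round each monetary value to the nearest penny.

Total landed cost: GBP 64846.70

CFR: the seller pays costs through ocean freight to the destination port, but not insurance.
Already in the invoice (seller's account under CFR): freight — exclude.
CIF value = CFR price + insurance = 58052.62 + 410.72 = 58463.34
Ad valorem component: 58463.34 × 9% = 5261.70
Specific component: 257 × 0.43 = 110.51
Import duty = 5261.70 + 110.51 = 5372.21
Buyer bears: insurance 410.72 + destination terminal 1011.15 + duty 5372.21 = 6794.08
Landed cost = invoice 58052.62 + 6794.08 = 64846.70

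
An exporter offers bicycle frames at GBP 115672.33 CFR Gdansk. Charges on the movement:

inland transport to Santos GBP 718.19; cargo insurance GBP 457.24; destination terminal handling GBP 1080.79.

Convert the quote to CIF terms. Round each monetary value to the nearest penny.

Not relevant to the conversion: inland to port — on the seller under both CFR and CIF; already in the CFR price and stays in the CIF price. destination terminal — on the buyer under both terms; not part of either seller's price.
From CFR to CIF, the seller additionally bears: insurance.
CIF price = 115672.33 + 457.24 = 116129.57

CIF price: GBP 116129.57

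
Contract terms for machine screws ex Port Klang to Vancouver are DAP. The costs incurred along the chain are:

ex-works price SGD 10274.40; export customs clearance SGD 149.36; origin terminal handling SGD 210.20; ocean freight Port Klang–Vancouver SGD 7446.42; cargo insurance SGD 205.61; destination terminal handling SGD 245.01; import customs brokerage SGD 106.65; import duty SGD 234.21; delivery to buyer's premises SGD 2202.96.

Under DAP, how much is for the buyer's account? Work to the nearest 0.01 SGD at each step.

DAP: the seller bears all costs to the named destination except import duty and clearance.
Seller's account: goods 10274.40 + export clearance 149.36 + origin terminal 210.20 + freight 7446.42 + insurance 205.61 + destination terminal 245.01 + delivery 2202.96 = 20733.96
Buyer's account: brokerage 106.65 + duty 234.21 = 340.86

Buyer's account: SGD 340.86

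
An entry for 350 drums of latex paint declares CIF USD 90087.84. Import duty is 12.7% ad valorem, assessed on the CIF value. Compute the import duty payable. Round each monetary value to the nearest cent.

Import duty: USD 11441.16

Import duty = 90087.84 × 12.7% = 11441.16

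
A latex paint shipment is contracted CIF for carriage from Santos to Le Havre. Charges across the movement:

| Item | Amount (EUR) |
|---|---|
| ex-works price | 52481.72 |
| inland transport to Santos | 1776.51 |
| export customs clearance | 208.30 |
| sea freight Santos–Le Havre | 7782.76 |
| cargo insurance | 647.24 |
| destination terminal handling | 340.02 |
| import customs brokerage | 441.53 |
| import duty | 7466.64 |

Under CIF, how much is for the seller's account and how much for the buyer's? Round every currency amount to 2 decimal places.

Seller: EUR 62896.53; buyer: EUR 8248.19

CIF: the seller pays costs through ocean freight and marine insurance to the destination port.
Seller's account: goods 52481.72 + inland to port 1776.51 + export clearance 208.30 + freight 7782.76 + insurance 647.24 = 62896.53
Buyer's account: destination terminal 340.02 + brokerage 441.53 + duty 7466.64 = 8248.19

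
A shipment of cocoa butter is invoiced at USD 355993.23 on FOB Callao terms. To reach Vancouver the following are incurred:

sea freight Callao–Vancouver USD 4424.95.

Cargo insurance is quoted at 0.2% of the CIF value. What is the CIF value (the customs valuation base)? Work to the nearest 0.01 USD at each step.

Let C be the CIF value. C = FOB price + freight + 0.2% × C
C − 0.2% × C = 355993.23 + 4424.95
0.998 × C = 360418.18
C = 360418.18 / 0.998 = 361140.46
Insurance premium = 0.2% × 361140.46 = 722.28

CIF value: USD 361140.46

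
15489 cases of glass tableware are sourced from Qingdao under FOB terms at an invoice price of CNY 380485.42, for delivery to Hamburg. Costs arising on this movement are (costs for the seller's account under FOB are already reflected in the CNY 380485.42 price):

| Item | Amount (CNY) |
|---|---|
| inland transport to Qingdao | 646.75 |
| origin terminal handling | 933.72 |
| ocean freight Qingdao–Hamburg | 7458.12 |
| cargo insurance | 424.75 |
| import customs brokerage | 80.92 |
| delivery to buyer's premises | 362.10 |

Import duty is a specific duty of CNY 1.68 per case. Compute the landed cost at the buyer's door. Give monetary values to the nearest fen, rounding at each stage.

FOB: the seller bears costs until goods are on board at the origin port; the buyer bears freight, insurance and all costs thereafter.
Already in the invoice (seller's account under FOB): inland to port, origin terminal — exclude.
CIF value = FOB price + freight + insurance = 380485.42 + 7458.12 + 424.75 = 388368.29
Import duty = 15489 × 1.68 = 26021.52
Buyer bears: freight 7458.12 + insurance 424.75 + brokerage 80.92 + delivery 362.10 + duty 26021.52 = 34347.41
Landed cost = invoice 380485.42 + 34347.41 = 414832.83

Total landed cost: CNY 414832.83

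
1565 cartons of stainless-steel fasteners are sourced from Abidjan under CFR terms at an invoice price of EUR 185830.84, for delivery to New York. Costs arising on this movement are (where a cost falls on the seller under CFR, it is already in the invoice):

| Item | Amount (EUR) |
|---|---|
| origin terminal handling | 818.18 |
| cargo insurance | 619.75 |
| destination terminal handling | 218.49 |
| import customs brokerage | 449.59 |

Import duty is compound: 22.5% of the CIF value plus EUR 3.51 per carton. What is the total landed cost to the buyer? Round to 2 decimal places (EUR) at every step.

CFR: the seller pays costs through ocean freight to the destination port, but not insurance.
Already in the invoice (seller's account under CFR): origin terminal — exclude.
CIF value = CFR price + insurance = 185830.84 + 619.75 = 186450.59
Ad valorem component: 186450.59 × 22.5% = 41951.38
Specific component: 1565 × 3.51 = 5493.15
Import duty = 41951.38 + 5493.15 = 47444.53
Buyer bears: insurance 619.75 + destination terminal 218.49 + brokerage 449.59 + duty 47444.53 = 48732.36
Landed cost = invoice 185830.84 + 48732.36 = 234563.20

Total landed cost: EUR 234563.20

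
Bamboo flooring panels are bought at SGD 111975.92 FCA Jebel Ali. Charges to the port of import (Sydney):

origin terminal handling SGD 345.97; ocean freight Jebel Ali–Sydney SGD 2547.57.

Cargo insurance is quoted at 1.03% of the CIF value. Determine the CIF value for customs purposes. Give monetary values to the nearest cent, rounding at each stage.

CIF value: SGD 116064.93

Let C be the CIF value. C = FCA price + pre-shipment costs + freight + 1.03% × C
C − 1.03% × C = 111975.92 + 345.97 + 2547.57
0.9897 × C = 114869.46
C = 114869.46 / 0.9897 = 116064.93
Insurance premium = 1.03% × 116064.93 = 1195.47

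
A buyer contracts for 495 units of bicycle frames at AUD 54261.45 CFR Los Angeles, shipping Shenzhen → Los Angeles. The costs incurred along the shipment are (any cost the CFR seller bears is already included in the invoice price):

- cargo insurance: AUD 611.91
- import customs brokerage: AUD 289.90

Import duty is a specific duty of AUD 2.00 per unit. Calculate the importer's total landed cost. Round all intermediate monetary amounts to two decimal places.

Total landed cost: AUD 56153.26

CFR: the seller pays costs through ocean freight to the destination port, but not insurance.
CIF value = CFR price + insurance = 54261.45 + 611.91 = 54873.36
Import duty = 495 × 2.00 = 990.00
Buyer bears: insurance 611.91 + brokerage 289.90 + duty 990.00 = 1891.81
Landed cost = invoice 54261.45 + 1891.81 = 56153.26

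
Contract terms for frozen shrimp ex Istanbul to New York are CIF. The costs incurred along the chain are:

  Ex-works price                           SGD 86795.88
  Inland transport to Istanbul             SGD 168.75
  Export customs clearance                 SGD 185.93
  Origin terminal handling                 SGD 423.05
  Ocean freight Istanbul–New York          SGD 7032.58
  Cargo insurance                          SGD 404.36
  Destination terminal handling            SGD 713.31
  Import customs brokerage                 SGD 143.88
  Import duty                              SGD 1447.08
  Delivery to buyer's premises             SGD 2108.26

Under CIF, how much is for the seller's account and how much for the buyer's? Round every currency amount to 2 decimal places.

Seller: SGD 95010.55; buyer: SGD 4412.53

CIF: the seller pays costs through ocean freight and marine insurance to the destination port.
Seller's account: goods 86795.88 + inland to port 168.75 + export clearance 185.93 + origin terminal 423.05 + freight 7032.58 + insurance 404.36 = 95010.55
Buyer's account: destination terminal 713.31 + brokerage 143.88 + duty 1447.08 + delivery 2108.26 = 4412.53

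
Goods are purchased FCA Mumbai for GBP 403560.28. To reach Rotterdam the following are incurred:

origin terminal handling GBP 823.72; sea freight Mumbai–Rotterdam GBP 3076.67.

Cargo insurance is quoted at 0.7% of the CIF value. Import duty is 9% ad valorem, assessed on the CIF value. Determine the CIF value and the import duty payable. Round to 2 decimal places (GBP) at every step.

CIF value: GBP 410333.00; import duty: GBP 36929.97

Let C be the CIF value. C = FCA price + pre-shipment costs + freight + 0.7% × C
C − 0.7% × C = 403560.28 + 823.72 + 3076.67
0.993 × C = 407460.67
C = 407460.67 / 0.993 = 410333.00
Insurance premium = 0.7% × 410333.00 = 2872.33
Import duty = 410333.00 × 9% = 36929.97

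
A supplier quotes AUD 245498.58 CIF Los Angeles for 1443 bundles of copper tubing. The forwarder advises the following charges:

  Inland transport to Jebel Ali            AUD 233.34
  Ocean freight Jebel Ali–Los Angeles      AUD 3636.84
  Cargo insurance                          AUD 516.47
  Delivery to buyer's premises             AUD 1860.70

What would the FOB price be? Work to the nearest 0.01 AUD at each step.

FOB price: AUD 241345.27

Not relevant to the conversion: inland to port — on the seller under both CIF and FOB; already in the CIF price and stays in the FOB price. delivery — on the buyer under both terms; not part of either seller's price.
From CIF to FOB, the seller no longer bears: freight, insurance.
FOB price = 245498.58 − 3636.84 − 516.47 = 241345.27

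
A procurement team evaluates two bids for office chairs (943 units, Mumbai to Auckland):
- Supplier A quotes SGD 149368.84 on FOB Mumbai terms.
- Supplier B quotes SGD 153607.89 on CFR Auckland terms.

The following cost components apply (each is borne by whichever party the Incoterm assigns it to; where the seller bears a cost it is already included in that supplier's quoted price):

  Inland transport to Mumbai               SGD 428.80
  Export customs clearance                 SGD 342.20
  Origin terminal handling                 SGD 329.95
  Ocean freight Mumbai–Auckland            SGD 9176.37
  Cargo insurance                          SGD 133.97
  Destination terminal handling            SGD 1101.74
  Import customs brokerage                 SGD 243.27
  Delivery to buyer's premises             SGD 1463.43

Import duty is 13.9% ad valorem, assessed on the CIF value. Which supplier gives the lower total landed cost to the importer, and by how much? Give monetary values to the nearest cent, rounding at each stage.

Supplier B is cheaper by SGD 5623.61

Supplier A (FOB):
CIF value = FOB price + freight + insurance = 149368.84 + 9176.37 + 133.97 = 158679.18
Import duty = 158679.18 × 13.9% = 22056.41
Buyer bears (A): 9176.37 + 133.97 + 1101.74 + 243.27 + 1463.43 = 12118.78
Landed cost (A) = invoice 149368.84 + 12118.78 + duty 22056.41 = 183544.03
Supplier B (CFR):
CIF value = CFR price + insurance = 153607.89 + 133.97 = 153741.86
Import duty = 153741.86 × 13.9% = 21370.12
Buyer bears (B): 133.97 + 1101.74 + 243.27 + 1463.43 = 2942.41
Landed cost (B) = invoice 153607.89 + 2942.41 + duty 21370.12 = 177920.42
Difference = |183544.03 − 177920.42| = 5623.61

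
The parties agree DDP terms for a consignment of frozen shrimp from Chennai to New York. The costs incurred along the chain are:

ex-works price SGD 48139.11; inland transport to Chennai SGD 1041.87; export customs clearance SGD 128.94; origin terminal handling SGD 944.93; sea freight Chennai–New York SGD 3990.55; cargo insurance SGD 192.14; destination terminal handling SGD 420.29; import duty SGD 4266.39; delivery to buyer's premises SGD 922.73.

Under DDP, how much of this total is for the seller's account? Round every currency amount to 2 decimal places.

Seller's account: SGD 60046.95

DDP: the seller bears all costs including import duty.
Seller's account: goods 48139.11 + inland to port 1041.87 + export clearance 128.94 + origin terminal 944.93 + freight 3990.55 + insurance 192.14 + destination terminal 420.29 + duty 4266.39 + delivery 922.73 = 60046.95
Buyer's account: 0.00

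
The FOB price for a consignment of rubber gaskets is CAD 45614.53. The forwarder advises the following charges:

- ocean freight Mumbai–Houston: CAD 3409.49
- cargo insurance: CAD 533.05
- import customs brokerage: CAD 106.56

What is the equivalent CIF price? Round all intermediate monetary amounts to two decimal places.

CIF price: CAD 49557.07

Not relevant to the conversion: brokerage — on the buyer under both terms; not part of either seller's price.
From FOB to CIF, the seller additionally bears: freight, insurance.
CIF price = 45614.53 + 3409.49 + 533.05 = 49557.07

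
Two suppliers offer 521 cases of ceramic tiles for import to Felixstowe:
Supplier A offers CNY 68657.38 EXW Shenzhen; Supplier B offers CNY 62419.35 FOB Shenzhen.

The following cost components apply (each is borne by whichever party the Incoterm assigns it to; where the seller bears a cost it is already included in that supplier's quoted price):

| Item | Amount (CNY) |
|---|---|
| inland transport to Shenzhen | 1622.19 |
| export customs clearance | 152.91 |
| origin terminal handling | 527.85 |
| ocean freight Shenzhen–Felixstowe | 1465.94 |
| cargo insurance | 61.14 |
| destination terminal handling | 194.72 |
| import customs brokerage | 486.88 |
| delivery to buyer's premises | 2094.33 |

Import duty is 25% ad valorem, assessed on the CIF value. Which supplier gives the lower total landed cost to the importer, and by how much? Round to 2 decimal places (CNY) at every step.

Supplier A (EXW):
CIF value = EXW price + inland to port + export clearance + origin terminal + freight + insurance = 68657.38 + 1622.19 + 152.91 + 527.85 + 1465.94 + 61.14 = 72487.41
Import duty = 72487.41 × 25% = 18121.85
Buyer bears (A): 1622.19 + 152.91 + 527.85 + 1465.94 + 61.14 + 194.72 + 486.88 + 2094.33 = 6605.96
Landed cost (A) = invoice 68657.38 + 6605.96 + duty 18121.85 = 93385.19
Supplier B (FOB):
CIF value = FOB price + freight + insurance = 62419.35 + 1465.94 + 61.14 = 63946.43
Import duty = 63946.43 × 25% = 15986.61
Buyer bears (B): 1465.94 + 61.14 + 194.72 + 486.88 + 2094.33 = 4303.01
Landed cost (B) = invoice 62419.35 + 4303.01 + duty 15986.61 = 82708.97
Difference = |93385.19 − 82708.97| = 10676.22

Supplier B is cheaper by CNY 10676.22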